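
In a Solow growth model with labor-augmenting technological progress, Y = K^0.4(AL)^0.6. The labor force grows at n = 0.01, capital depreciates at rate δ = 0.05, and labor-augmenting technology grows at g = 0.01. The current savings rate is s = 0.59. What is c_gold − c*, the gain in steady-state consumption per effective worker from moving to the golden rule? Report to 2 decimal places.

The effective depreciation rate is n + g + δ = 0.01 + 0.01 + 0.05 = 0.07.
Current steady state (s = 0.59): k* = (0.59/0.07)^(1/0.6) ≈ 34.9079, y* = 34.9079^0.4 ≈ 4.1416, c* = (1−0.59)·4.1416 ≈ 1.6981.
Golden rule sets MPK = n+g+δ: 0.4·k^(0.4−1) = 0.07, so k_gold = (0.4/0.07)^(1/0.6) ≈ 18.2643.
y_gold = 18.2643^0.4 ≈ 3.1963, c_gold = y_gold − 0.07·k_gold ≈ 1.9178.
Gain: Δc = 1.9178 − 1.6981 ≈ 0.2197.

Δc ≈ 0.22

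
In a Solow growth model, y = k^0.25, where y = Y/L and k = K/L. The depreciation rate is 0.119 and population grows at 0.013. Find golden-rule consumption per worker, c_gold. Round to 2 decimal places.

c_gold ≈ 0.93

Capital per worker breaks even when investment replaces (n + δ)·k; here n + δ = 0.132.
At the golden rule the marginal product of capital equals n+δ: 0.25·k^(0.25−1) = 0.132. Solving, k_gold = (0.25/0.132)^(1/0.75) ≈ 2.3433.
y_gold = 2.3433^0.25 ≈ 1.2372.
c_gold = y_gold − (n+δ)·k_gold = 1.2372 − 0.132·2.3433 ≈ 0.9279.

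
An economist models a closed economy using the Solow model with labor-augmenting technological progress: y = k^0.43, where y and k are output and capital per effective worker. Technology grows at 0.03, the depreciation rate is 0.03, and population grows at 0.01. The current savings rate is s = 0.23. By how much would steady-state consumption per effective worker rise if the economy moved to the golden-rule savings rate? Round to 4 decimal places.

Capital per effective worker breaks even when investment replaces (n + g + δ)·k; here n + g + δ = 0.07.
Current steady state (s = 0.23): k* = (0.23/0.07)^(1/0.57) ≈ 8.0606, y* = 8.0606^0.43 ≈ 2.4532, c* = (1−0.23)·2.4532 ≈ 1.8890.
Setting f'(k) = n+g+δ gives 0.43·k^(0.43−1) = 0.07, hence k_gold = (0.43/0.07)^(1/0.57) ≈ 24.1605.
y_gold = 24.1605^0.43 ≈ 3.9331, c_gold = y_gold − 0.07·k_gold ≈ 2.2419.
Gain: Δc = 2.2419 − 1.8890 ≈ 0.3529.

Δc ≈ 0.3529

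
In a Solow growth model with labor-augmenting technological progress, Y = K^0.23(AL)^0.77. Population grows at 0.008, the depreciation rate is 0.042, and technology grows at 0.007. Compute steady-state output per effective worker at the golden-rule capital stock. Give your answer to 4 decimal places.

y_gold ≈ 1.5169

Capital per effective worker breaks even when investment replaces (n + g + δ)·k; here n + g + δ = 0.057.
Setting f'(k) = n+g+δ gives 0.23·k^(0.23−1) = 0.057, hence k_gold = (0.23/0.057)^(1/0.77) ≈ 6.1210.
Output: y_gold = k_gold^0.23 = 6.1210^0.23 ≈ 1.5169.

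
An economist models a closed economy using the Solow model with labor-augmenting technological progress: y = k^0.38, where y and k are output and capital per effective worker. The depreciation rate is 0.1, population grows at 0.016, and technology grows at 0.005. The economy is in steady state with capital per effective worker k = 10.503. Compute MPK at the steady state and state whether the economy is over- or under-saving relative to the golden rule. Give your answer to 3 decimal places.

The effective depreciation rate is n + g + δ = 0.016 + 0.005 + 0.1 = 0.121.
MPK = 0.38·k^(0.38−1) = 0.38·10.503^(-0.62) ≈ 0.0884.
MPK < 0.121, so the economy is dynamically inefficient (over-saving).

over-saving; MPK ≈ 0.088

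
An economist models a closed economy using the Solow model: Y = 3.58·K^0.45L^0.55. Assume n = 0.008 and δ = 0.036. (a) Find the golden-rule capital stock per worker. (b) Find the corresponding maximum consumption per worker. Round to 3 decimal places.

The effective depreciation rate is n + δ = 0.008 + 0.036 = 0.044.
Golden rule sets MPK = n+δ: 0.45·3.58·k^(0.45−1) = 0.044, so k_gold = (0.45·3.58/0.044)^(1/0.55) ≈ 696.6057.
y_gold = 3.58·696.6057^0.45 ≈ 68.1126; c_gold = y_gold − 0.044·k_gold ≈ 37.4619.

(a) k_gold ≈ 696.606; (b) c_gold ≈ 37.462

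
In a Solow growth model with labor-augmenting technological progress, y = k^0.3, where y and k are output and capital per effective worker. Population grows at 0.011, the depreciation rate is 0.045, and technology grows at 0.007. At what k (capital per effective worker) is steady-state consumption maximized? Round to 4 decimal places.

n + g + δ = 0.011 + 0.007 + 0.045 = 0.063.
Setting f'(k) = n+g+δ gives 0.3·k^(0.3−1) = 0.063, hence k_gold = (0.3/0.063)^(1/0.7) ≈ 9.2952.

k_gold ≈ 9.2952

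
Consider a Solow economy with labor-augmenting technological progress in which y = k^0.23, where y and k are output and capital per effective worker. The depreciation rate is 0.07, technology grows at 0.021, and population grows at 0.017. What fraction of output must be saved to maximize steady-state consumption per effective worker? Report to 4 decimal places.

The effective depreciation rate is n + g + δ = 0.017 + 0.021 + 0.07 = 0.108.
At the golden rule MPK = n+g+δ, and in any Cobb-Douglas steady state s = (n+g+δ)·k/y = MPK·k/y = capital's share 0.23.

s_gold = 0.2300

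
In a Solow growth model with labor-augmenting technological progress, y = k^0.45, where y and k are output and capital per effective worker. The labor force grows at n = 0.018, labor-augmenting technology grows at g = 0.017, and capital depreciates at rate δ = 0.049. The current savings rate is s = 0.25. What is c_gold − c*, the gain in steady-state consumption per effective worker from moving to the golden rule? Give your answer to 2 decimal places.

Δc ≈ 0.34

n + g + δ = 0.018 + 0.017 + 0.049 = 0.084.
Current steady state (s = 0.25): k* = (0.25/0.084)^(1/0.55) ≈ 7.2644, y* = 7.2644^0.45 ≈ 2.4408, c* = (1−0.25)·2.4408 ≈ 1.8306.
Golden rule sets MPK = n+g+δ: 0.45·k^(0.45−1) = 0.084, so k_gold = (0.45/0.084)^(1/0.55) ≈ 21.1511.
y_gold = 21.1511^0.45 ≈ 3.9482, c_gold = y_gold − 0.084·k_gold ≈ 2.1715.
Gain: Δc = 2.1715 − 1.8306 ≈ 0.3409.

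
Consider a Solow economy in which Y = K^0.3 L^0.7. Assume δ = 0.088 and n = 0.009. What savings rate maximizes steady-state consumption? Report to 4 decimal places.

s_gold = 0.3000

Break-even investment rate: n + δ = 0.009 + 0.088 = 0.097.
At the golden rule MPK = n+δ, and in any Cobb-Douglas steady state s = (n+δ)·k/y = MPK·k/y = capital's share 0.3.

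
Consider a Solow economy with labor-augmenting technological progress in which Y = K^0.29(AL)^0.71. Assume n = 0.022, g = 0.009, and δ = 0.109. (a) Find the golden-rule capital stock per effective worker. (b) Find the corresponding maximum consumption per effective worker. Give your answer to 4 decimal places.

(a) k_gold ≈ 2.7890; (b) c_gold ≈ 0.9560

Break-even investment rate: n + g + δ = 0.022 + 0.009 + 0.109 = 0.14.
Setting f'(k) = n+g+δ gives 0.29·k^(0.29−1) = 0.14, hence k_gold = (0.29/0.14)^(1/0.71) ≈ 2.7890.
y_gold = 2.7890^0.29 ≈ 1.3464; c_gold = y_gold − 0.14·k_gold ≈ 0.9560.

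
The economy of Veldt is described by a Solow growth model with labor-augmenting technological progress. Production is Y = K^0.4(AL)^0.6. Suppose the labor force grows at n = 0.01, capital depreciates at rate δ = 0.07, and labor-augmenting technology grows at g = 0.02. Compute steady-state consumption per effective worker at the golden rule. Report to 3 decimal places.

Capital per effective worker breaks even when investment replaces (n + g + δ)·k; here n + g + δ = 0.1.
Setting f'(k) = n+g+δ gives 0.4·k^(0.4−1) = 0.1, hence k_gold = (0.4/0.1)^(1/0.6) ≈ 10.0794.
y_gold = 10.0794^0.4 ≈ 2.5198.
c_gold = y_gold − (n+g+δ)·k_gold = 2.5198 − 0.1·10.0794 ≈ 1.5119.

c_gold ≈ 1.512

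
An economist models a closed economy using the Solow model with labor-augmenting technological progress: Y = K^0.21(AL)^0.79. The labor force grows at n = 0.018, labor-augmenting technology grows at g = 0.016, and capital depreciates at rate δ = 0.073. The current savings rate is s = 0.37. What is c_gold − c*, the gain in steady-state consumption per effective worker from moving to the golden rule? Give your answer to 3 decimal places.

Δc ≈ 0.069

Capital per effective worker breaks even when investment replaces (n + g + δ)·k; here n + g + δ = 0.107.
Current steady state (s = 0.37): k* = (0.37/0.107)^(1/0.79) ≈ 4.8089, y* = 4.8089^0.21 ≈ 1.3907, c* = (1−0.37)·1.3907 ≈ 0.8761.
At the golden rule the marginal product of capital equals n+g+δ: 0.21·k^(0.21−1) = 0.107. Solving, k_gold = (0.21/0.107)^(1/0.79) ≈ 2.3479.
y_gold = 2.3479^0.21 ≈ 1.1963, c_gold = y_gold − 0.107·k_gold ≈ 0.9451.
Gain: Δc = 0.9451 − 0.8761 ≈ 0.0689.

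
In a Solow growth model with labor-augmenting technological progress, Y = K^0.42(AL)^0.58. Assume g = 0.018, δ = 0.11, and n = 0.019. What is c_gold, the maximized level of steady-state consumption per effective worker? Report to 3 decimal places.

c_gold ≈ 1.240

Break-even investment rate: n + g + δ = 0.019 + 0.018 + 0.11 = 0.147.
Golden rule sets MPK = n+g+δ: 0.42·k^(0.42−1) = 0.147, so k_gold = (0.42/0.147)^(1/0.58) ≈ 6.1107.
y_gold = 6.1107^0.42 ≈ 2.1387.
c_gold = y_gold − (n+g+δ)·k_gold = 2.1387 − 0.147·6.1107 ≈ 1.2405.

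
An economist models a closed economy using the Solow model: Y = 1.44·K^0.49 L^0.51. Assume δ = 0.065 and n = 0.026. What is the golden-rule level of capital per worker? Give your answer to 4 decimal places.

k_gold ≈ 55.4819

n + δ = 0.026 + 0.065 = 0.091.
Setting f'(k) = n+δ gives 0.49·1.44·k^(0.49−1) = 0.091, hence k_gold = (0.49·1.44/0.091)^(1/0.51) ≈ 55.4819.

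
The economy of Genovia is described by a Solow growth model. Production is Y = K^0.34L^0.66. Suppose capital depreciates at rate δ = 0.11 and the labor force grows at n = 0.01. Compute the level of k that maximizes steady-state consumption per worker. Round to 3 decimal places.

Break-even investment rate: n + δ = 0.01 + 0.11 = 0.12.
Maximizing c = f(k) − (n+δ)·k gives f'(k) = n+δ, i.e. 0.34·k^(0.34−1) = 0.12, so k_gold = (0.34/0.12)^(1/0.66) ≈ 4.8451.

k_gold ≈ 4.845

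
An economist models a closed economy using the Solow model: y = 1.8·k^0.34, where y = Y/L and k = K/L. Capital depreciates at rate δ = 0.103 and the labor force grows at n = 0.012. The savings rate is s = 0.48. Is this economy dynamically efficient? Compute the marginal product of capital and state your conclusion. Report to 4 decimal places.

dynamically inefficient; MPK ≈ 0.0815

n + δ = 0.012 + 0.103 = 0.115.
Steady-state k*: s·A·k^0.34 = 0.115·k gives k* = (0.48·1.8/0.115)^(1/0.66) ≈ 21.2321.
MPK = 0.34·1.8·21.2321^(-0.66) ≈ 0.0815.
MPK < n+δ = 0.115, so the economy is dynamically inefficient (over-saving).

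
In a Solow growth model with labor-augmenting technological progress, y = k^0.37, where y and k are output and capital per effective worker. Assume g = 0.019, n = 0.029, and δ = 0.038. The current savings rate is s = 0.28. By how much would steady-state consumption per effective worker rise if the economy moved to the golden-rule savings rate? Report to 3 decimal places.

Δc ≈ 0.044

Capital per effective worker breaks even when investment replaces (n + g + δ)·k; here n + g + δ = 0.086.
Current steady state (s = 0.28): k* = (0.28/0.086)^(1/0.63) ≈ 6.5125, y* = 6.5125^0.37 ≈ 2.0003, c* = (1−0.28)·2.0003 ≈ 1.4402.
Golden rule sets MPK = n+g+δ: 0.37·k^(0.37−1) = 0.086, so k_gold = (0.37/0.086)^(1/0.63) ≈ 10.1363.
y_gold = 10.1363^0.37 ≈ 2.3560, c_gold = y_gold − 0.086·k_gold ≈ 1.4843.
Gain: Δc = 1.4843 − 1.4402 ≈ 0.0441.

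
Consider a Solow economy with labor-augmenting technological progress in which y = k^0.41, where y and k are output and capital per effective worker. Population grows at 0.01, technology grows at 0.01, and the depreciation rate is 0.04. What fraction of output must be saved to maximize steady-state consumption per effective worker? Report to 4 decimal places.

s_gold = 0.4100

Break-even investment rate: n + g + δ = 0.01 + 0.01 + 0.04 = 0.06.
At the golden rule MPK = n+g+δ, and in any Cobb-Douglas steady state s = (n+g+δ)·k/y = MPK·k/y = capital's share 0.41.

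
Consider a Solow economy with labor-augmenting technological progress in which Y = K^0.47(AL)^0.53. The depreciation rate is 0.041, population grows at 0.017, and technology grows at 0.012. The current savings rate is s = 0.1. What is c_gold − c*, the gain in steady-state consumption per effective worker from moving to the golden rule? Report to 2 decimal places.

Break-even investment rate: n + g + δ = 0.017 + 0.012 + 0.041 = 0.07.
Current steady state (s = 0.1): k* = (0.1/0.07)^(1/0.53) ≈ 1.9601, y* = 1.9601^0.47 ≈ 1.3720, c* = (1−0.1)·1.3720 ≈ 1.2348.
Setting f'(k) = n+g+δ gives 0.47·k^(0.47−1) = 0.07, hence k_gold = (0.47/0.07)^(1/0.53) ≈ 36.3393.
y_gold = 36.3393^0.47 ≈ 5.4122, c_gold = y_gold − 0.07·k_gold ≈ 2.8685.
Gain: Δc = 2.8685 − 1.2348 ≈ 1.6337.

Δc ≈ 1.63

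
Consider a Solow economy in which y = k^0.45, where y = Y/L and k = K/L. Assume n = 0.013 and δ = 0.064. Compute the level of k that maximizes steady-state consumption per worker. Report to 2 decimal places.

k_gold ≈ 24.78

Break-even investment rate: n + δ = 0.013 + 0.064 = 0.077.
Setting f'(k) = n+δ gives 0.45·k^(0.45−1) = 0.077, hence k_gold = (0.45/0.077)^(1/0.55) ≈ 24.7765.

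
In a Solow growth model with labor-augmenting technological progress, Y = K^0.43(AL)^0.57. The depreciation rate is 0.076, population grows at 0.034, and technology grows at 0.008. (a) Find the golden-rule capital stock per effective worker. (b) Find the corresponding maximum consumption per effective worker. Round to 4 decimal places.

Break-even investment rate: n + g + δ = 0.034 + 0.008 + 0.076 = 0.118.
Maximizing c = f(k) − (n+g+δ)·k gives f'(k) = n+g+δ, i.e. 0.43·k^(0.43−1) = 0.118, so k_gold = (0.43/0.118)^(1/0.57) ≈ 9.6658.
y_gold = 9.6658^0.43 ≈ 2.6525; c_gold = y_gold − 0.118·k_gold ≈ 1.5119.

(a) k_gold ≈ 9.6658; (b) c_gold ≈ 1.5119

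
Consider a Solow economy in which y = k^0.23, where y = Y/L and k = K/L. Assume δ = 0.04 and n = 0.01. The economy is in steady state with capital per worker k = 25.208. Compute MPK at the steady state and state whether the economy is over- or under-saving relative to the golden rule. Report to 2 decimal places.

n + δ = 0.01 + 0.04 = 0.05.
MPK = 0.23·k^(0.23−1) = 0.23·25.208^(-0.77) ≈ 0.0192.
MPK < 0.05, so the economy is dynamically inefficient (over-saving).

over-saving; MPK ≈ 0.02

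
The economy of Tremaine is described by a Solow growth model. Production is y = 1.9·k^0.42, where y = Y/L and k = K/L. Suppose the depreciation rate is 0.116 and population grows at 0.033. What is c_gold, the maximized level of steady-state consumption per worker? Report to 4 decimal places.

c_gold ≈ 3.7149

n + δ = 0.033 + 0.116 = 0.149.
Golden rule sets MPK = n+δ: 0.42·1.9·k^(0.42−1) = 0.149, so k_gold = (0.42·1.9/0.149)^(1/0.58) ≈ 18.0543.
y_gold = 1.9·18.0543^0.42 ≈ 6.4050.
c_gold = y_gold − (n+δ)·k_gold = 6.4050 − 0.149·18.0543 ≈ 3.7149.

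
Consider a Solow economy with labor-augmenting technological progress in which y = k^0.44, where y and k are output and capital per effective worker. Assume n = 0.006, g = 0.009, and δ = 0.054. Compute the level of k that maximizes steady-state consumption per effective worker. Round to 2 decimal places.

The effective depreciation rate is n + g + δ = 0.006 + 0.009 + 0.054 = 0.069.
Maximizing c = f(k) − (n+g+δ)·k gives f'(k) = n+g+δ, i.e. 0.44·k^(0.44−1) = 0.069, so k_gold = (0.44/0.069)^(1/0.56) ≈ 27.3396.

k_gold ≈ 27.34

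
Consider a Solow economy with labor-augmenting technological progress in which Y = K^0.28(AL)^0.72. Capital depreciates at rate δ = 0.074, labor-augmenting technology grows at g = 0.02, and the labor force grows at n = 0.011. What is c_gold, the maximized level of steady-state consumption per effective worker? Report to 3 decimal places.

c_gold ≈ 1.054

n + g + δ = 0.011 + 0.02 + 0.074 = 0.105.
At the golden rule the marginal product of capital equals n+g+δ: 0.28·k^(0.28−1) = 0.105. Solving, k_gold = (0.28/0.105)^(1/0.72) ≈ 3.9050.
y_gold = 3.9050^0.28 ≈ 1.4644.
c_gold = y_gold − (n+g+δ)·k_gold = 1.4644 − 0.105·3.9050 ≈ 1.0544.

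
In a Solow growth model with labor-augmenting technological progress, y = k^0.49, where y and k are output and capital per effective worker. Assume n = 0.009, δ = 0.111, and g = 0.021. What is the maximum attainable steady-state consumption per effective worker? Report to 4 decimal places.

Break-even investment rate: n + g + δ = 0.009 + 0.021 + 0.111 = 0.141.
Maximizing c = f(k) − (n+g+δ)·k gives f'(k) = n+g+δ, i.e. 0.49·k^(0.49−1) = 0.141, so k_gold = (0.49/0.141)^(1/0.51) ≈ 11.5011.
y_gold = 11.5011^0.49 ≈ 3.3095.
c_gold = y_gold − (n+g+δ)·k_gold = 3.3095 − 0.141·11.5011 ≈ 1.6878.

c_gold ≈ 1.6878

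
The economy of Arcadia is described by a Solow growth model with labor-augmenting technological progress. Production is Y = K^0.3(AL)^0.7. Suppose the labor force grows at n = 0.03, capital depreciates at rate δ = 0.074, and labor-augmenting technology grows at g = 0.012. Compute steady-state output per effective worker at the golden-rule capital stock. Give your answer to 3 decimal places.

n + g + δ = 0.03 + 0.012 + 0.074 = 0.116.
Setting f'(k) = n+g+δ gives 0.3·k^(0.3−1) = 0.116, hence k_gold = (0.3/0.116)^(1/0.7) ≈ 3.8861.
Output: y_gold = k_gold^0.3 = 3.8861^0.3 ≈ 1.5026.

y_gold ≈ 1.503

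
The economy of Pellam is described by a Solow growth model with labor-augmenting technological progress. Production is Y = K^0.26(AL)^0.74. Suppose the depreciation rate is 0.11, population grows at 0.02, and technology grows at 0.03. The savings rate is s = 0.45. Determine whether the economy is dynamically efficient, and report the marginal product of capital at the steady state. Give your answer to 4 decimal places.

dynamically inefficient; MPK ≈ 0.0924

Capital per effective worker breaks even when investment replaces (n + g + δ)·k; here n + g + δ = 0.16.
Steady-state k*: s·k^0.26 = 0.16·k gives k* = (0.45/0.16)^(1/0.74) ≈ 4.0447.
MPK = 0.26·4.0447^(-0.74) ≈ 0.0924.
MPK < n+g+δ = 0.16, so the economy is dynamically inefficient (over-saving).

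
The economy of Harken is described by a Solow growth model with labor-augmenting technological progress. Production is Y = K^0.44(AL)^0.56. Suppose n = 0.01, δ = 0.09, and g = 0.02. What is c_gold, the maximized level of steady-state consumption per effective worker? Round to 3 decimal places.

c_gold ≈ 1.554

Break-even investment rate: n + g + δ = 0.01 + 0.02 + 0.09 = 0.12.
Setting f'(k) = n+g+δ gives 0.44·k^(0.44−1) = 0.12, hence k_gold = (0.44/0.12)^(1/0.56) ≈ 10.1772.
y_gold = 10.1772^0.44 ≈ 2.7756.
c_gold = y_gold − (n+g+δ)·k_gold = 2.7756 − 0.12·10.1772 ≈ 1.5543.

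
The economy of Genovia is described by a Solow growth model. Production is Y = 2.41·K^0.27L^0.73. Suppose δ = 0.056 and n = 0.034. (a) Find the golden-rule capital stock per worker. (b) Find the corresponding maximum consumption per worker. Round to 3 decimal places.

n + δ = 0.034 + 0.056 = 0.09.
Golden rule sets MPK = n+δ: 0.27·2.41·k^(0.27−1) = 0.09, so k_gold = (0.27·2.41/0.09)^(1/0.73) ≈ 15.0280.
y_gold = 2.41·15.0280^0.27 ≈ 5.0093; c_gold = y_gold − 0.09·k_gold ≈ 3.6568.

(a) k_gold ≈ 15.028; (b) c_gold ≈ 3.657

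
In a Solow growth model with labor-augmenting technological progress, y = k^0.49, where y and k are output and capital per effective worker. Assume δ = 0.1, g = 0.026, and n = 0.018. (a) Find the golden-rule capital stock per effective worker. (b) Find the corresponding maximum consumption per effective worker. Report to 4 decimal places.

(a) k_gold ≈ 11.0360; (b) c_gold ≈ 1.6540

Break-even investment rate: n + g + δ = 0.018 + 0.026 + 0.1 = 0.144.
Setting f'(k) = n+g+δ gives 0.49·k^(0.49−1) = 0.144, hence k_gold = (0.49/0.144)^(1/0.51) ≈ 11.0360.
y_gold = 11.0360^0.49 ≈ 3.2432; c_gold = y_gold − 0.144·k_gold ≈ 1.6540.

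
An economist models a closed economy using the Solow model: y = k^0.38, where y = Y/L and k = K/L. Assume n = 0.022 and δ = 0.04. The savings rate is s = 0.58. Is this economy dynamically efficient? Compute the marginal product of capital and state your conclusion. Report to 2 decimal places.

The effective depreciation rate is n + δ = 0.022 + 0.04 = 0.062.
Steady-state k*: s·k^0.38 = 0.062·k gives k* = (0.58/0.062)^(1/0.62) ≈ 36.8288.
MPK = 0.38·36.8288^(-0.62) ≈ 0.0406.
MPK < n+δ = 0.062, so the economy is dynamically inefficient (over-saving).

dynamically inefficient; MPK ≈ 0.04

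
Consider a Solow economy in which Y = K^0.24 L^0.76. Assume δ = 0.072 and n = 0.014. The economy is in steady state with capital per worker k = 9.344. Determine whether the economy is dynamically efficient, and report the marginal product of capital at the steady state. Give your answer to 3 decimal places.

dynamically inefficient; MPK ≈ 0.044

The effective depreciation rate is n + δ = 0.014 + 0.072 = 0.086.
MPK = 0.24·k^(0.24−1) = 0.24·9.344^(-0.76) ≈ 0.0439.
MPK < 0.086, so the economy is dynamically inefficient (over-saving).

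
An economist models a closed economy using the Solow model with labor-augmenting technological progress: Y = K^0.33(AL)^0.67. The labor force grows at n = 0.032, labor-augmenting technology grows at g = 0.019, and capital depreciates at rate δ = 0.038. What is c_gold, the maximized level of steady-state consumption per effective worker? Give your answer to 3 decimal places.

Break-even investment rate: n + g + δ = 0.032 + 0.019 + 0.038 = 0.089.
Golden rule sets MPK = n+g+δ: 0.33·k^(0.33−1) = 0.089, so k_gold = (0.33/0.089)^(1/0.67) ≈ 7.0703.
y_gold = 7.0703^0.33 ≈ 1.9068.
c_gold = y_gold − (n+g+δ)·k_gold = 1.9068 − 0.089·7.0703 ≈ 1.2776.

c_gold ≈ 1.278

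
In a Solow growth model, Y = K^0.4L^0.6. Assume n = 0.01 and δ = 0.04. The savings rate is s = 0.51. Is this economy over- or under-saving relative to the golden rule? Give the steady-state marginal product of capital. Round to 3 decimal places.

Capital per worker breaks even when investment replaces (n + δ)·k; here n + δ = 0.05.
Steady-state k*: s·k^0.4 = 0.05·k gives k* = (0.51/0.05)^(1/0.6) ≈ 47.9734.
MPK = 0.4·47.9734^(-0.6) ≈ 0.0392.
MPK < n+δ = 0.05, so the economy is dynamically inefficient (over-saving).

over-saving; MPK ≈ 0.039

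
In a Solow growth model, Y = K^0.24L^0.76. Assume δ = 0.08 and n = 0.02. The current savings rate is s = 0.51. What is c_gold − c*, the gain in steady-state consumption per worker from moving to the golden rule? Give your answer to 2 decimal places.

The effective depreciation rate is n + δ = 0.02 + 0.08 = 0.1.
Current steady state (s = 0.51): k* = (0.51/0.1)^(1/0.76) ≈ 8.5313, y* = 8.5313^0.24 ≈ 1.6728, c* = (1−0.51)·1.6728 ≈ 0.8197.
At the golden rule the marginal product of capital equals n+δ: 0.24·k^(0.24−1) = 0.1. Solving, k_gold = (0.24/0.1)^(1/0.76) ≈ 3.1643.
y_gold = 3.1643^0.24 ≈ 1.3185, c_gold = y_gold − 0.1·k_gold ≈ 1.0020.
Gain: Δc = 1.0020 − 0.8197 ≈ 0.1824.

Δc ≈ 0.18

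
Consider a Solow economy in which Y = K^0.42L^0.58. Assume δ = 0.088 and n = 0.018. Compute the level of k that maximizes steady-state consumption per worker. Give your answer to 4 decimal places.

The effective depreciation rate is n + δ = 0.018 + 0.088 = 0.106.
Setting f'(k) = n+δ gives 0.42·k^(0.42−1) = 0.106, hence k_gold = (0.42/0.106)^(1/0.58) ≈ 10.7383.

k_gold ≈ 10.7383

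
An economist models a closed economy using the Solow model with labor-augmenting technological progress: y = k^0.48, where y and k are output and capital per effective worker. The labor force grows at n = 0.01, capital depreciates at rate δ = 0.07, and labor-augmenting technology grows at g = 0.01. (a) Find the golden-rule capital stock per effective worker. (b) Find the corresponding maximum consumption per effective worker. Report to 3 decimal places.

(a) k_gold ≈ 25.008; (b) c_gold ≈ 2.438

Capital per effective worker breaks even when investment replaces (n + g + δ)·k; here n + g + δ = 0.09.
Golden rule sets MPK = n+g+δ: 0.48·k^(0.48−1) = 0.09, so k_gold = (0.48/0.09)^(1/0.52) ≈ 25.0077.
y_gold = 25.0077^0.48 ≈ 4.6890; c_gold = y_gold − 0.09·k_gold ≈ 2.4383.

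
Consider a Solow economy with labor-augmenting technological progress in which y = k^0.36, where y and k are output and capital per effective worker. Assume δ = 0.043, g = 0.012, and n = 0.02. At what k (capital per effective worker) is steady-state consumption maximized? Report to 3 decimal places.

k_gold ≈ 11.600

n + g + δ = 0.02 + 0.012 + 0.043 = 0.075.
Maximizing c = f(k) − (n+g+δ)·k gives f'(k) = n+g+δ, i.e. 0.36·k^(0.36−1) = 0.075, so k_gold = (0.36/0.075)^(1/0.64) ≈ 11.5995.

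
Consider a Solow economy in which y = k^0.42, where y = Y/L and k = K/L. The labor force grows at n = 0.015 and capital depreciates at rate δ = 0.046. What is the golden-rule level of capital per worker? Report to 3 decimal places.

k_gold ≈ 27.841

Capital per worker breaks even when investment replaces (n + δ)·k; here n + δ = 0.061.
Golden rule sets MPK = n+δ: 0.42·k^(0.42−1) = 0.061, so k_gold = (0.42/0.061)^(1/0.58) ≈ 27.8412.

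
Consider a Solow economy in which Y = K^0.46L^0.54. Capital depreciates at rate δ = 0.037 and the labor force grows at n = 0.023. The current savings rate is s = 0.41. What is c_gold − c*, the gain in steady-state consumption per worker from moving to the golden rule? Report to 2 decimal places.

Δc ≈ 0.03

Break-even investment rate: n + δ = 0.023 + 0.037 = 0.06.
Current steady state (s = 0.41): k* = (0.41/0.06)^(1/0.54) ≈ 35.1250, y* = 35.1250^0.46 ≈ 5.1402, c* = (1−0.41)·5.1402 ≈ 3.0327.
Setting f'(k) = n+δ gives 0.46·k^(0.46−1) = 0.06, hence k_gold = (0.46/0.06)^(1/0.54) ≈ 43.4671.
y_gold = 43.4671^0.46 ≈ 5.6696, c_gold = y_gold − 0.06·k_gold ≈ 3.0616.
Gain: Δc = 3.0616 − 3.0327 ≈ 0.0289.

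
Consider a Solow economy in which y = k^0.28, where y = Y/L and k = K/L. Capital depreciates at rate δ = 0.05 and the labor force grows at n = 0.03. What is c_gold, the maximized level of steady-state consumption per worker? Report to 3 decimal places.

The effective depreciation rate is n + δ = 0.03 + 0.05 = 0.08.
At the golden rule the marginal product of capital equals n+δ: 0.28·k^(0.28−1) = 0.08. Solving, k_gold = (0.28/0.08)^(1/0.72) ≈ 5.6971.
y_gold = 5.6971^0.28 ≈ 1.6277.
c_gold = y_gold − (n+δ)·k_gold = 1.6277 − 0.08·5.6971 ≈ 1.1720.

c_gold ≈ 1.172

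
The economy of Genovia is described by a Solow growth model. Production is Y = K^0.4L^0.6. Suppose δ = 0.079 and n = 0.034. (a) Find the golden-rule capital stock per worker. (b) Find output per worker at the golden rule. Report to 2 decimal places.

(a) k_gold ≈ 8.22; (b) y_gold ≈ 2.32

Break-even investment rate: n + δ = 0.034 + 0.079 = 0.113.
Setting f'(k) = n+δ gives 0.4·k^(0.4−1) = 0.113, hence k_gold = (0.4/0.113)^(1/0.6) ≈ 8.2218.
y_gold = 8.2218^0.4 ≈ 2.3227.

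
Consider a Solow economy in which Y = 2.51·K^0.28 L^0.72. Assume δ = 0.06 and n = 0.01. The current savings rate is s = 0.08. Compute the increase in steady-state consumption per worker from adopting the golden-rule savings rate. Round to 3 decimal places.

The effective depreciation rate is n + δ = 0.01 + 0.06 = 0.07.
Current steady state (s = 0.08): k* = (0.08·2.51/0.07)^(1/0.72) ≈ 4.3216, y* = 2.51·4.3216^0.28 ≈ 3.7814, c* = (1−0.08)·3.7814 ≈ 3.4789.
Golden rule sets MPK = n+δ: 0.28·2.51·k^(0.28−1) = 0.07, so k_gold = (0.28·2.51/0.07)^(1/0.72) ≈ 24.6205.
y_gold = 2.51·24.6205^0.28 ≈ 6.1551, c_gold = y_gold − 0.07·k_gold ≈ 4.4317.
Gain: Δc = 4.4317 − 3.4789 ≈ 0.9528.

Δc ≈ 0.953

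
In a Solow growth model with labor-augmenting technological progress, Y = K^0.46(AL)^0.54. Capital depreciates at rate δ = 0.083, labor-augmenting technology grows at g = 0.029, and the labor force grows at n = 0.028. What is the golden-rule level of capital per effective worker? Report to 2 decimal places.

The effective depreciation rate is n + g + δ = 0.028 + 0.029 + 0.083 = 0.14.
At the golden rule the marginal product of capital equals n+g+δ: 0.46·k^(0.46−1) = 0.14. Solving, k_gold = (0.46/0.14)^(1/0.54) ≈ 9.0515.

k_gold ≈ 9.05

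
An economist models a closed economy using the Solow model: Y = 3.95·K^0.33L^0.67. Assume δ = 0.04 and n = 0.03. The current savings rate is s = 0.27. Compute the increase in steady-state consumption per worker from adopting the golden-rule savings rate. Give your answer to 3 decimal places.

Break-even investment rate: n + δ = 0.03 + 0.04 = 0.07.
Current steady state (s = 0.27): k* = (0.27·3.95/0.07)^(1/0.67) ≈ 58.2729, y* = 3.95·58.2729^0.33 ≈ 15.1078, c* = (1−0.27)·15.1078 ≈ 11.0287.
At the golden rule the marginal product of capital equals n+δ: 0.33·3.95·k^(0.33−1) = 0.07. Solving, k_gold = (0.33·3.95/0.07)^(1/0.67) ≈ 78.6216.
y_gold = 3.95·78.6216^0.33 ≈ 16.6773, c_gold = y_gold − 0.07·k_gold ≈ 11.1738.
Gain: Δc = 11.1738 − 11.0287 ≈ 0.1451.

Δc ≈ 0.145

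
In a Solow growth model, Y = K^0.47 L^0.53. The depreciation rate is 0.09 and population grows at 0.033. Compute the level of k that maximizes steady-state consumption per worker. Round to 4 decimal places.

The effective depreciation rate is n + δ = 0.033 + 0.09 = 0.123.
Golden rule sets MPK = n+δ: 0.47·k^(0.47−1) = 0.123, so k_gold = (0.47/0.123)^(1/0.53) ≈ 12.5452.

k_gold ≈ 12.5452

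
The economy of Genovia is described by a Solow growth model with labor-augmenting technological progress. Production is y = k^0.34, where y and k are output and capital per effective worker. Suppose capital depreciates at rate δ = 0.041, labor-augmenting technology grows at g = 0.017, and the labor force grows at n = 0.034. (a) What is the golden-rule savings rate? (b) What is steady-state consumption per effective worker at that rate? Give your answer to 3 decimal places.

(a) s_gold = 0.340; (b) c_gold ≈ 1.294

Capital per effective worker breaks even when investment replaces (n + g + δ)·k; here n + g + δ = 0.092.
For Cobb-Douglas, s_gold equals capital's share: s_gold = 0.34.
Golden rule sets MPK = n+g+δ: 0.34·k^(0.34−1) = 0.092, so k_gold = (0.34/0.092)^(1/0.66) ≈ 7.2467.
y_gold = 7.2467^0.34 ≈ 1.9609; c_gold = (1−0.34)·y_gold ≈ 1.2942.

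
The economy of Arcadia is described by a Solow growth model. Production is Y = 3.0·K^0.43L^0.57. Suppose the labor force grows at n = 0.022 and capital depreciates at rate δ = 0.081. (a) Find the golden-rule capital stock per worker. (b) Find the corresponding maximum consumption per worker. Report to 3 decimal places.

(a) k_gold ≈ 84.310; (b) c_gold ≈ 11.511

Break-even investment rate: n + δ = 0.022 + 0.081 = 0.103.
Setting f'(k) = n+δ gives 0.43·3.0·k^(0.43−1) = 0.103, hence k_gold = (0.43·3.0/0.103)^(1/0.57) ≈ 84.3105.
y_gold = 3.0·84.3105^0.43 ≈ 20.1953; c_gold = y_gold − 0.103·k_gold ≈ 11.5113.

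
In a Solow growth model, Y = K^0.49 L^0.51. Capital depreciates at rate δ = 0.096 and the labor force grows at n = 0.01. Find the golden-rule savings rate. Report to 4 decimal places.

s_gold = 0.4900

The effective depreciation rate is n + δ = 0.01 + 0.096 = 0.106.
At the golden rule MPK = n+δ, and in any Cobb-Douglas steady state s = (n+δ)·k/y = MPK·k/y = capital's share 0.49.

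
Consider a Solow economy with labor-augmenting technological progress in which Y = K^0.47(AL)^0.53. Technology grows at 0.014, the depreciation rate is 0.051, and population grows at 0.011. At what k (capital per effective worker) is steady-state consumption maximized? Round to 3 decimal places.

The effective depreciation rate is n + g + δ = 0.011 + 0.014 + 0.051 = 0.076.
Golden rule sets MPK = n+g+δ: 0.47·k^(0.47−1) = 0.076, so k_gold = (0.47/0.076)^(1/0.53) ≈ 31.1164.

k_gold ≈ 31.116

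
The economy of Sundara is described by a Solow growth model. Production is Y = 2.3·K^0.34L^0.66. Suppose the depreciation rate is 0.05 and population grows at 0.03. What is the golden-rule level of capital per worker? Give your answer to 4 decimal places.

k_gold ≈ 31.6357

Break-even investment rate: n + δ = 0.03 + 0.05 = 0.08.
Golden rule sets MPK = n+δ: 0.34·2.3·k^(0.34−1) = 0.08, so k_gold = (0.34·2.3/0.08)^(1/0.66) ≈ 31.6357.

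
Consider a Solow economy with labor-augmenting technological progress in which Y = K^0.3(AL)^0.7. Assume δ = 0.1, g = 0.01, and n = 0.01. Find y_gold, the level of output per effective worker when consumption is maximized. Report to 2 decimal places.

Break-even investment rate: n + g + δ = 0.01 + 0.01 + 0.1 = 0.12.
Setting f'(k) = n+g+δ gives 0.3·k^(0.3−1) = 0.12, hence k_gold = (0.3/0.12)^(1/0.7) ≈ 3.7024.
Output: y_gold = k_gold^0.3 = 3.7024^0.3 ≈ 1.4810.

y_gold ≈ 1.48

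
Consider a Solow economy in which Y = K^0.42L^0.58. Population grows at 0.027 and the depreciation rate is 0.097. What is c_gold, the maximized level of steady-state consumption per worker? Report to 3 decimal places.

c_gold ≈ 1.403

Capital per worker breaks even when investment replaces (n + δ)·k; here n + δ = 0.124.
Golden rule sets MPK = n+δ: 0.42·k^(0.42−1) = 0.124, so k_gold = (0.42/0.124)^(1/0.58) ≈ 8.1940.
y_gold = 8.1940^0.42 ≈ 2.4192.
c_gold = y_gold − (n+δ)·k_gold = 2.4192 − 0.124·8.1940 ≈ 1.4031.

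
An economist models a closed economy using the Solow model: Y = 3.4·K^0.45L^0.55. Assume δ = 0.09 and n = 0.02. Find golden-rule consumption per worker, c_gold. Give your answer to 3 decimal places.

c_gold ≈ 16.116

n + δ = 0.02 + 0.09 = 0.11.
Setting f'(k) = n+δ gives 0.45·3.4·k^(0.45−1) = 0.11, hence k_gold = (0.45·3.4/0.11)^(1/0.55) ≈ 119.8740.
y_gold = 3.4·119.8740^0.45 ≈ 29.3025.
c_gold = y_gold − (n+δ)·k_gold = 29.3025 − 0.11·119.8740 ≈ 16.1164.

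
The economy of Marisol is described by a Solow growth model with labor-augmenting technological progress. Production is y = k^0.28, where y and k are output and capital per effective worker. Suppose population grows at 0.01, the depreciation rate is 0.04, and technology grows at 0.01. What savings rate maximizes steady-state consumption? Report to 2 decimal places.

s_gold = 0.28

The effective depreciation rate is n + g + δ = 0.01 + 0.01 + 0.04 = 0.06.
At the golden rule MPK = n+g+δ, and in any Cobb-Douglas steady state s = (n+g+δ)·k/y = MPK·k/y = capital's share 0.28.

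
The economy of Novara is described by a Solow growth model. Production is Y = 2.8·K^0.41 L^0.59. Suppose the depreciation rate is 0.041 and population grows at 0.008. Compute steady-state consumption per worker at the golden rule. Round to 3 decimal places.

n + δ = 0.008 + 0.041 = 0.049.
Golden rule sets MPK = n+δ: 0.41·2.8·k^(0.41−1) = 0.049, so k_gold = (0.41·2.8/0.049)^(1/0.59) ≈ 209.7022.
y_gold = 2.8·209.7022^0.41 ≈ 25.0620.
c_gold = y_gold − (n+δ)·k_gold = 25.0620 − 0.049·209.7022 ≈ 14.7866.

c_gold ≈ 14.787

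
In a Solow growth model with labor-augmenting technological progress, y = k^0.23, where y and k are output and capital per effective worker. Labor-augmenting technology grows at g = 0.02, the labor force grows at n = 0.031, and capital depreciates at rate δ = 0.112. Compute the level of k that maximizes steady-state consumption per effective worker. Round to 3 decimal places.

k_gold ≈ 1.564

Break-even investment rate: n + g + δ = 0.031 + 0.02 + 0.112 = 0.163.
At the golden rule the marginal product of capital equals n+g+δ: 0.23·k^(0.23−1) = 0.163. Solving, k_gold = (0.23/0.163)^(1/0.77) ≈ 1.5639.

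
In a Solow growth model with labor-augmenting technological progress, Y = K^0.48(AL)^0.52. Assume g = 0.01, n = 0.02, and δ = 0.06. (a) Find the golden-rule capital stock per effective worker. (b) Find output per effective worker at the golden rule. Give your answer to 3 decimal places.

n + g + δ = 0.02 + 0.01 + 0.06 = 0.09.
At the golden rule the marginal product of capital equals n+g+δ: 0.48·k^(0.48−1) = 0.09. Solving, k_gold = (0.48/0.09)^(1/0.52) ≈ 25.0077.
y_gold = 25.0077^0.48 ≈ 4.6890.

(a) k_gold ≈ 25.008; (b) y_gold ≈ 4.689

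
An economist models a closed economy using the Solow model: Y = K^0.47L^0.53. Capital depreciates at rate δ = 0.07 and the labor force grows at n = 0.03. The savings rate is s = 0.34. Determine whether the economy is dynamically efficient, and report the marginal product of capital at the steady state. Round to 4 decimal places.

n + δ = 0.03 + 0.07 = 0.1.
Steady-state k*: s·k^0.47 = 0.1·k gives k* = (0.34/0.1)^(1/0.53) ≈ 10.0645.
MPK = 0.47·10.0645^(-0.53) ≈ 0.1382.
MPK > n+δ = 0.1, so the economy is dynamically efficient (under-saving).

dynamically efficient; MPK ≈ 0.1382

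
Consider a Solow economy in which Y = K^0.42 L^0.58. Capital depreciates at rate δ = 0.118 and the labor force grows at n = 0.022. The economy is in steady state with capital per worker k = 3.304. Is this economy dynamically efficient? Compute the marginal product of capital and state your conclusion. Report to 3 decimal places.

dynamically efficient; MPK ≈ 0.210

The effective depreciation rate is n + δ = 0.022 + 0.118 = 0.14.
MPK = 0.42·k^(0.42−1) = 0.42·3.304^(-0.58) ≈ 0.2100.
MPK > 0.14, so the economy is dynamically efficient (under-saving).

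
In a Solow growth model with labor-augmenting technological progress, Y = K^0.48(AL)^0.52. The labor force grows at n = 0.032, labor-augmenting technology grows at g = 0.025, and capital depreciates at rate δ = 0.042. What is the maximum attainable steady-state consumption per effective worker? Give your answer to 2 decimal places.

n + g + δ = 0.032 + 0.025 + 0.042 = 0.099.
Setting f'(k) = n+g+δ gives 0.48·k^(0.48−1) = 0.099, hence k_gold = (0.48/0.099)^(1/0.52) ≈ 20.8196.
y_gold = 20.8196^0.48 ≈ 4.2941.
c_gold = y_gold − (n+g+δ)·k_gold = 4.2941 − 0.099·20.8196 ≈ 2.2329.

c_gold ≈ 2.23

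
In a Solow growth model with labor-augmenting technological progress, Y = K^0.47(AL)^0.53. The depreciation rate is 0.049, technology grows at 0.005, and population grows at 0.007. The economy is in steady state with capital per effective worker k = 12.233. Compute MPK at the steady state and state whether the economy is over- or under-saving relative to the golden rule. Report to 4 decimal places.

Break-even investment rate: n + g + δ = 0.007 + 0.005 + 0.049 = 0.061.
MPK = 0.47·k^(0.47−1) = 0.47·12.233^(-0.53) ≈ 0.1247.
MPK > 0.061, so the economy is dynamically efficient (under-saving).

under-saving; MPK ≈ 0.1247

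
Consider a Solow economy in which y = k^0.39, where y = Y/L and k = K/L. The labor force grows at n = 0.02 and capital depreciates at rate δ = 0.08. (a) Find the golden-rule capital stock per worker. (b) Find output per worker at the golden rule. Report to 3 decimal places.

(a) k_gold ≈ 9.310; (b) y_gold ≈ 2.387

The effective depreciation rate is n + δ = 0.02 + 0.08 = 0.1.
Maximizing c = f(k) − (n+δ)·k gives f'(k) = n+δ, i.e. 0.39·k^(0.39−1) = 0.1, so k_gold = (0.39/0.1)^(1/0.61) ≈ 9.3102.
y_gold = 9.3102^0.39 ≈ 2.3872.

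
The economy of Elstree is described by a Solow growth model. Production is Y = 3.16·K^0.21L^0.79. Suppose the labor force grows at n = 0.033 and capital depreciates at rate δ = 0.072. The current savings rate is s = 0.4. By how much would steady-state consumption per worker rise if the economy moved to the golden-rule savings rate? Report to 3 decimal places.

Δc ≈ 0.402

n + δ = 0.033 + 0.072 = 0.105.
Current steady state (s = 0.4): k* = (0.4·3.16/0.105)^(1/0.79) ≈ 23.3235, y* = 3.16·23.3235^0.21 ≈ 6.1224, c* = (1−0.4)·6.1224 ≈ 3.6735.
Maximizing c = f(k) − (n+δ)·k gives f'(k) = n+δ, i.e. 0.21·3.16·k^(0.21−1) = 0.105, so k_gold = (0.21·3.16/0.105)^(1/0.79) ≈ 10.3173.
y_gold = 3.16·10.3173^0.21 ≈ 5.1586, c_gold = y_gold − 0.105·k_gold ≈ 4.0753.
Gain: Δc = 4.0753 − 3.6735 ≈ 0.4019.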